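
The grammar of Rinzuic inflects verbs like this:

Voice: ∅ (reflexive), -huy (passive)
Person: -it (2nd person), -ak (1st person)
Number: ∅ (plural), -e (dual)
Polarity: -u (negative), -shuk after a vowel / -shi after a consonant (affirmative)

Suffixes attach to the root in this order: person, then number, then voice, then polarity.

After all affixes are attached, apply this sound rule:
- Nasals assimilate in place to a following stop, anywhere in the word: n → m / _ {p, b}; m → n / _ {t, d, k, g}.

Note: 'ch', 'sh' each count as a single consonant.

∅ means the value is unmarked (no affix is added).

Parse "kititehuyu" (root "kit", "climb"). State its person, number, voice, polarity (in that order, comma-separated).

2nd person, dual, passive, negative

Segment: kit-it-e-huy-u.
person: -it → 2nd person.
number: -e → dual.
voice: -huy → passive.
polarity: -u → negative.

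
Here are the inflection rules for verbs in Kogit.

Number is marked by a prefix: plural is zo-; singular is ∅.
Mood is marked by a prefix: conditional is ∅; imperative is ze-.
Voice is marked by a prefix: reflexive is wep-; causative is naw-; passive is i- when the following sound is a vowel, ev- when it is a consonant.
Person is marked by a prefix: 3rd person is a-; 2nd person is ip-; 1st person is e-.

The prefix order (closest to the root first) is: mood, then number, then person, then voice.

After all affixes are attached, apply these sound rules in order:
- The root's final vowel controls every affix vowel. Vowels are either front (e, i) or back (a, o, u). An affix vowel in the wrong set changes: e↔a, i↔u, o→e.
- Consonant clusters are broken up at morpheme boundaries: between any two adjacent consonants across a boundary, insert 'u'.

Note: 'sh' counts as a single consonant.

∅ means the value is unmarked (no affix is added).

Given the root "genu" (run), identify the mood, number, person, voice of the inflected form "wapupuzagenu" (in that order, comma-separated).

Segment: wep-ip-ze-genu.
mood: ze- → imperative.
number: ∅ → singular.
person: ip- → 2nd person.
voice: wep- → reflexive.

imperative, singular, 2nd person, reflexive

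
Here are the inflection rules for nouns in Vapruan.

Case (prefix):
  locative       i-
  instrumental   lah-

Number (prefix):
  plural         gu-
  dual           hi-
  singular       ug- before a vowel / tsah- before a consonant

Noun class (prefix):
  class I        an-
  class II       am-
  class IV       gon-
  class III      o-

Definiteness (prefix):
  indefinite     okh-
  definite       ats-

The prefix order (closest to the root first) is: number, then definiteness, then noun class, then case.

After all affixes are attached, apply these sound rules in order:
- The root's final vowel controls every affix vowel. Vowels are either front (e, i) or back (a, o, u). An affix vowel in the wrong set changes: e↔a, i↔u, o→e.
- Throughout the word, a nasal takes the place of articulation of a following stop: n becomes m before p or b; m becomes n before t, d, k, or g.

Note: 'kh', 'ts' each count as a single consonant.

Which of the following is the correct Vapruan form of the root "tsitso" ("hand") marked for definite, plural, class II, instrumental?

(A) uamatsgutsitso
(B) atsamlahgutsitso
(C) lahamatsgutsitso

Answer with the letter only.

C

Attach number plural gu- → gutsitso.
Attach definiteness definite ats- → atsgutsitso.
Attach noun class class II am- → amatsgutsitso.
Attach case instrumental lah- → lahamatsgutsitso.
Vowel harmony: no change.
Nasal assimilation: no change.
So the correct form is lahamatsgutsitso, option (C).
(A) uamatsgutsitso is wrong: it uses locative instead of instrumental for case.
(B) atsamlahgutsitso is wrong: it has the affixes in the wrong order.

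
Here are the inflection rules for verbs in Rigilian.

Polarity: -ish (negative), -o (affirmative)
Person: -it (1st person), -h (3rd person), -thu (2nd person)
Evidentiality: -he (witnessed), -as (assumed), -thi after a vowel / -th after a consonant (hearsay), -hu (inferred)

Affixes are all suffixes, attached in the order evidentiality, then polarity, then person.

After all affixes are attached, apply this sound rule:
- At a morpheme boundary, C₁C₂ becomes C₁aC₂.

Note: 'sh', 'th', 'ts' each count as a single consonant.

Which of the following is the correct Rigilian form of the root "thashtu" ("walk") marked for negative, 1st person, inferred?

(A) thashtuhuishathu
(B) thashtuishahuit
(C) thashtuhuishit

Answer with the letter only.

Attach evidentiality inferred -hu → thashtuhu.
Attach polarity negative -ish → thashtuhuish.
Attach person 1st person -it → thashtuhuishit.
Epenthesis: no change.
So the correct form is thashtuhuishit, option (C).
(A) thashtuhuishathu is wrong: it uses 2nd person instead of 1st person for person.
(B) thashtuishahuit is wrong: it has the affixes in the wrong order.

C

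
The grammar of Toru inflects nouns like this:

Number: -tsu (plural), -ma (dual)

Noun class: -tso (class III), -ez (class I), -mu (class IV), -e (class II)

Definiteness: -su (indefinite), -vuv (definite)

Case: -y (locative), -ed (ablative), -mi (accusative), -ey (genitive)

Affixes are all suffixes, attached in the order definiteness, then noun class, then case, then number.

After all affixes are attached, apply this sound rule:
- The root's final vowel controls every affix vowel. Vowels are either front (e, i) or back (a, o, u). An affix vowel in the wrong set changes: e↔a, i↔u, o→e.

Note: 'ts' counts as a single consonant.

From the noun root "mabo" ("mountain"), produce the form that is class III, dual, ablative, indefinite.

Attach definiteness indefinite -su → mabosu.
Attach noun class class III -tso → mabosutso.
Attach case ablative -ed → mabosutsoed.
Attach number dual -ma → mabosutsoedma.
Apply vowel harmony: mabosutsoedma → mabosutsoadma.

mabosutsoadma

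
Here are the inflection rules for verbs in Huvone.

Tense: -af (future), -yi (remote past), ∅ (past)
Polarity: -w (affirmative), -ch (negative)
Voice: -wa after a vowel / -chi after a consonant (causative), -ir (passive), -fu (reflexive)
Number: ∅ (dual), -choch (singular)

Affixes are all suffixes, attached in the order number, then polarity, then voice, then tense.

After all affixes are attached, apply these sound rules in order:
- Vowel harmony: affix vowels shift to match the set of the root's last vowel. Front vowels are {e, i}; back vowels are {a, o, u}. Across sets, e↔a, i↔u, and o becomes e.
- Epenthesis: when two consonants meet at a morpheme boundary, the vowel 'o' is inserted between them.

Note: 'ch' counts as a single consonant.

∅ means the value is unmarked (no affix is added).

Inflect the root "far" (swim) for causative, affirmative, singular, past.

farochochowochu

Attach number singular -choch → farchoch.
Attach polarity affirmative -w → farchochw.
Attach voice causative -chi (after consonant 'w') → farchochwchi.
tense = past: zero marking, form stays farchochwchi.
Apply vowel harmony: farchochwchi → farchochwchu.
Apply epenthesis: farchochwchu → farochochowochu.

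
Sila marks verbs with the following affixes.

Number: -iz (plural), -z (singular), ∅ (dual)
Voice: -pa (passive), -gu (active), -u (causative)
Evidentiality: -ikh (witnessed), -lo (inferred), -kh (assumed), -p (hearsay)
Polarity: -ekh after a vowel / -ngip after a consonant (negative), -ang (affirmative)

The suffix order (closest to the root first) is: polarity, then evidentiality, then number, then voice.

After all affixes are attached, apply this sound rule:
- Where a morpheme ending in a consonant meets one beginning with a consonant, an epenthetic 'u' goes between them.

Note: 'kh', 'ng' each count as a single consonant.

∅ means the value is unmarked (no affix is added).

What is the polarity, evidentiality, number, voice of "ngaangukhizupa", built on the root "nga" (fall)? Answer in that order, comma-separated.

affirmative, assumed, plural, passive

Segment: nga-ang-kh-iz-pa.
polarity: -ang → affirmative.
evidentiality: -kh → assumed.
number: -iz → plural.
voice: -pa → passive.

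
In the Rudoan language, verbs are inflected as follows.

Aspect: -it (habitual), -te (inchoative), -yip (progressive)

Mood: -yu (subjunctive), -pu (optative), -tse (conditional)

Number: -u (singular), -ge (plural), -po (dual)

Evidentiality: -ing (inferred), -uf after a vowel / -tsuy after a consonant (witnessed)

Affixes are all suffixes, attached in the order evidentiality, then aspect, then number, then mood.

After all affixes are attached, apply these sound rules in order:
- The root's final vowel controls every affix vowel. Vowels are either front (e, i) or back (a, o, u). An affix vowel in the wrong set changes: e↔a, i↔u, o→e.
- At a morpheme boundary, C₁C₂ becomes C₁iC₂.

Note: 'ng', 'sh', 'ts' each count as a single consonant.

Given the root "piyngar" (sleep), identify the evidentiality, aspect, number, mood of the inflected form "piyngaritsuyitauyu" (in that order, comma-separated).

witnessed, inchoative, singular, subjunctive

Segment: piyngar-tsuy-te-u-yu.
evidentiality: -uf/tsuy → witnessed.
aspect: -te → inchoative.
number: -u → singular.
mood: -yu → subjunctive.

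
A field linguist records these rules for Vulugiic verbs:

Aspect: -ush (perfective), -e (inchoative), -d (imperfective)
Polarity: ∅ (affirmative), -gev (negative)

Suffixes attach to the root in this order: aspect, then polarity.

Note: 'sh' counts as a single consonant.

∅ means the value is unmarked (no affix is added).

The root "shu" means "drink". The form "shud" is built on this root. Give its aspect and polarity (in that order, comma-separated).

Segment: shu-d.
aspect: -d → imperfective.
polarity: ∅ → affirmative.

imperfective, affirmative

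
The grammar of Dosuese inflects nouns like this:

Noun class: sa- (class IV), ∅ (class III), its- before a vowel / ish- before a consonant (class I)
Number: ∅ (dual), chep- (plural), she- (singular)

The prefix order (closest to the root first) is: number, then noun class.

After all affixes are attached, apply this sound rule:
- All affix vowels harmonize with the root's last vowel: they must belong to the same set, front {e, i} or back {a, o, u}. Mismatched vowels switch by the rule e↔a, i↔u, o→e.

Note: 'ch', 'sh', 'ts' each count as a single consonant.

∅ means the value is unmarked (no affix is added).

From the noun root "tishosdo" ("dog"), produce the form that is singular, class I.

Attach number singular she- → shetishosdo.
Attach noun class class I ish- (before consonant 'sh') → ishshetishosdo.
Apply vowel harmony: ishshetishosdo → ushshatishosdo.

ushshatishosdo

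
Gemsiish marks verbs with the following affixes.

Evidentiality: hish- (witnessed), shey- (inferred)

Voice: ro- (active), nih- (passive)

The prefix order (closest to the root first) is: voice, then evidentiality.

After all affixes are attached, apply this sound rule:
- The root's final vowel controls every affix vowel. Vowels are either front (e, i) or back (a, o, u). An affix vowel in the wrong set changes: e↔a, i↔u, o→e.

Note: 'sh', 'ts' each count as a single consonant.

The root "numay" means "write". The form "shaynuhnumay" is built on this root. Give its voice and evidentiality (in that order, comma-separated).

passive, inferred

Segment: shey-nih-numay.
voice: nih- → passive.
evidentiality: shey- → inferred.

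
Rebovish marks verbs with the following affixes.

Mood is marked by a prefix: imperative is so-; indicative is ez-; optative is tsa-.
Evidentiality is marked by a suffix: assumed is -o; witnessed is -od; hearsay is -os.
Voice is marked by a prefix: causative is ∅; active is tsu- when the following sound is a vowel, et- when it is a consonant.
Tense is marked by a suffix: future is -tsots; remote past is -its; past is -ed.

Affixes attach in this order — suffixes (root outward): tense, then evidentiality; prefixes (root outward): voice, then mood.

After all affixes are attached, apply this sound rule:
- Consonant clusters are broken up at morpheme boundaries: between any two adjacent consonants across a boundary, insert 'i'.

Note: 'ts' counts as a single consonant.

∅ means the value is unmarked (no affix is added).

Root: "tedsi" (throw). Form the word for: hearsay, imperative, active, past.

Attach tense past -ed → tedsied.
Attach voice active et- (before consonant 't') → ettedsied.
Attach evidentiality hearsay -os → ettedsiedos.
Attach mood imperative so- → soettedsiedos.
Apply epenthesis: soettedsiedos → soetitedsiedos.

soetitedsiedos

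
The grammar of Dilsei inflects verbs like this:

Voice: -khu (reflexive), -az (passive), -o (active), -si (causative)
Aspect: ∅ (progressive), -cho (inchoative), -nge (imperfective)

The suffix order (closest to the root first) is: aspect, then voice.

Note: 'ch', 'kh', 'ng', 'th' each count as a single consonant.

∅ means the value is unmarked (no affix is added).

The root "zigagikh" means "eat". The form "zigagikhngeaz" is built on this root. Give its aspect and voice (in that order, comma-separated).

Segment: zigagikh-nge-az.
aspect: -nge → imperfective.
voice: -az → passive.

imperfective, passive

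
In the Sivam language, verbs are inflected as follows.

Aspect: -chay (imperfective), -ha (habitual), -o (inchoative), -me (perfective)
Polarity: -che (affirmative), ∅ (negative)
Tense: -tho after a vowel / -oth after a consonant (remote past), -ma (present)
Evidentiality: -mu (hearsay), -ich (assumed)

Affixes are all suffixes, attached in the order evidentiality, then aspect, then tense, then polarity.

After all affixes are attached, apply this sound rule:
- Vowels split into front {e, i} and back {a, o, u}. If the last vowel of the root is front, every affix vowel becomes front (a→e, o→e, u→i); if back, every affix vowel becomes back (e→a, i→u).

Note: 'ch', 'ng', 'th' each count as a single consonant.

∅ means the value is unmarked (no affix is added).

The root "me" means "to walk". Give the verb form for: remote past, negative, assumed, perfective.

meichmethe

Attach evidentiality assumed -ich → meich.
Attach aspect perfective -me → meichme.
Attach tense remote past -tho (after vowel 'e') → meichmetho.
polarity = negative: zero marking, form stays meichmetho.
Apply vowel harmony: meichmetho → meichmethe.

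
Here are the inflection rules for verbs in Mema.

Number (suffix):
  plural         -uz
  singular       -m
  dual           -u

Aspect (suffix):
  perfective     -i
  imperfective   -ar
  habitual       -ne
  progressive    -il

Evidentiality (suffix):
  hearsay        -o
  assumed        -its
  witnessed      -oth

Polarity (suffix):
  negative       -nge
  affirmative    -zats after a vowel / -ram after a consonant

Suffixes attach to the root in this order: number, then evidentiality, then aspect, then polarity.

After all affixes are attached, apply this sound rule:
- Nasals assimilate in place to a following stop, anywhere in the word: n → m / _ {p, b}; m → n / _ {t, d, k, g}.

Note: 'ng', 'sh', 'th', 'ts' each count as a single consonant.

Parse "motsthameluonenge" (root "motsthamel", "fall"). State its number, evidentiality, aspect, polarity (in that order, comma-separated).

Segment: motsthamel-u-o-ne-nge.
number: -u → dual.
evidentiality: -o → hearsay.
aspect: -ne → habitual.
polarity: -nge → negative.

dual, hearsay, habitual, negative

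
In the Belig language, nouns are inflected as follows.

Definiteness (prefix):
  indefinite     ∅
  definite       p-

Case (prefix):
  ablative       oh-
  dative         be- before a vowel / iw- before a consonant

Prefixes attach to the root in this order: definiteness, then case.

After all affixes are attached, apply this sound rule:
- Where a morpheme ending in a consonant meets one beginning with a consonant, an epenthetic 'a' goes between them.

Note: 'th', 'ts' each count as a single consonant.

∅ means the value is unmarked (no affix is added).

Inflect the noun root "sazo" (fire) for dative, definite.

iwapasazo

Attach definiteness definite p- → psazo.
Attach case dative iw- (before consonant 'p') → iwpsazo.
Apply epenthesis: iwpsazo → iwapasazo.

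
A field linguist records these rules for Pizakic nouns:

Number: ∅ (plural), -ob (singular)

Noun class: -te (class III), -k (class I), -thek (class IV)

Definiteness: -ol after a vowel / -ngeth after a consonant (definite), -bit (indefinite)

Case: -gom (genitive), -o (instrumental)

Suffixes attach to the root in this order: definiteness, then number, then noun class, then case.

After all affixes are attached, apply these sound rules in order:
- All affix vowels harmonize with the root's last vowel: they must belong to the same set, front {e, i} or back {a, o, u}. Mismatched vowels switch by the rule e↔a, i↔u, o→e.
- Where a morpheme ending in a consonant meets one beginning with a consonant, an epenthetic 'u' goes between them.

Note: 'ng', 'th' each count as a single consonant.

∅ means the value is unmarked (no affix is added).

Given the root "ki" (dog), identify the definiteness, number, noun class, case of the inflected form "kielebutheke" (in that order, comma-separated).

definite, singular, class IV, instrumental

Segment: ki-ol-ob-thek-o.
definiteness: -ol/ngeth → definite.
number: -ob → singular.
noun class: -thek → class IV.
case: -o → instrumental.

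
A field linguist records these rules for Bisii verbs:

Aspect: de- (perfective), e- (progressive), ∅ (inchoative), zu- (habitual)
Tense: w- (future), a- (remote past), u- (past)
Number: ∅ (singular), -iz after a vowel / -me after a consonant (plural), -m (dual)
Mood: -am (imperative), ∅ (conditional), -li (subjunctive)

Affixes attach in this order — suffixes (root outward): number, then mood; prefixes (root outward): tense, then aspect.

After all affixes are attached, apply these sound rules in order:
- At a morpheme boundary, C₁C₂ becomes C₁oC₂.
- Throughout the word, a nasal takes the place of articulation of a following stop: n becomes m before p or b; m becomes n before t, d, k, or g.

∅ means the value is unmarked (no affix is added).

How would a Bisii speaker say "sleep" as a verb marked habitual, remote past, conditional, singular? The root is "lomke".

Attach tense remote past a- → alomke.
number = singular: zero marking, form stays alomke.
mood = conditional: zero marking, form stays alomke.
Attach aspect habitual zu- → zualomke.
Epenthesis: no change.
Apply nasal assimilation: zualomke → zualonke.

zualonke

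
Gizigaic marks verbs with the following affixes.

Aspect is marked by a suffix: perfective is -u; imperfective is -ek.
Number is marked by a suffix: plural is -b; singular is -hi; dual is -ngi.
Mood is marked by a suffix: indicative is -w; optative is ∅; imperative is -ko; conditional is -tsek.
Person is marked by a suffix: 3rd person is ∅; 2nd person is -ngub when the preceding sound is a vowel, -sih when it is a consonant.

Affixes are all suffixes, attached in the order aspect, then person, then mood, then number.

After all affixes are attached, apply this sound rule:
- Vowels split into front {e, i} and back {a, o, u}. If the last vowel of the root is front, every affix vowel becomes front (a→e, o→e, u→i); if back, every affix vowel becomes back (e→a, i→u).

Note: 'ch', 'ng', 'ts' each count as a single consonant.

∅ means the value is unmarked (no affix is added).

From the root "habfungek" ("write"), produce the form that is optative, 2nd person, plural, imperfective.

habfungekeksihb

Attach aspect imperfective -ek → habfungekek.
Attach person 2nd person -sih (after consonant 'k') → habfungekeksih.
mood = optative: zero marking, form stays habfungekeksih.
Attach number plural -b → habfungekeksihb.
Vowel harmony: no change.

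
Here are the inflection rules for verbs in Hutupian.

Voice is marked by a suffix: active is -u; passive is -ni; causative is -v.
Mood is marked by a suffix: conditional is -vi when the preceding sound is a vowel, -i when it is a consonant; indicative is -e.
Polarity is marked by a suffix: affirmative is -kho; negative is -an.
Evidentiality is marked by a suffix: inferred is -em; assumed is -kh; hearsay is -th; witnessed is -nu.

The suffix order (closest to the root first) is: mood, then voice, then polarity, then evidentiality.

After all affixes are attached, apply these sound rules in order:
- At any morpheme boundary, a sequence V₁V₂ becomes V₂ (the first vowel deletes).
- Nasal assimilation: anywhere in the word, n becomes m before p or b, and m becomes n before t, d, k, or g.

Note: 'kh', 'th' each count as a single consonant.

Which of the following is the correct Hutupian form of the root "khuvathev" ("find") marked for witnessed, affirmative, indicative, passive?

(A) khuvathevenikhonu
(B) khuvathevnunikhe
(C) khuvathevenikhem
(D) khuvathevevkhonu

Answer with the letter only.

Attach mood indicative -e → khuvatheve.
Attach voice passive -ni → khuvatheveni.
Attach polarity affirmative -kho → khuvathevenikho.
Attach evidentiality witnessed -nu → khuvathevenikhonu.
Vowel deletion: no change.
Nasal assimilation: no change.
So the correct form is khuvathevenikhonu, option (A).
(B) khuvathevnunikhe is wrong: it has the affixes in the wrong order.
(D) khuvathevevkhonu is wrong: it uses causative instead of passive for voice.
(C) khuvathevenikhem is wrong: it uses inferred instead of witnessed for evidentiality.

A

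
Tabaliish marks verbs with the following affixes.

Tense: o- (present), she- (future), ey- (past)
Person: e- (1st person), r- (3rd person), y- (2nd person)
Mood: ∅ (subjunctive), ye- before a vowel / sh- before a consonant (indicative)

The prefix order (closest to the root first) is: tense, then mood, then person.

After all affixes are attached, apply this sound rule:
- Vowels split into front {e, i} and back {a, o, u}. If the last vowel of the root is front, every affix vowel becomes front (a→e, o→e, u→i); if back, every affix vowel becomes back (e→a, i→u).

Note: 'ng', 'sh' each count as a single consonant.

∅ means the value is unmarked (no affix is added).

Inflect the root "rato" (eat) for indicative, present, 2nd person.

yyaorato

Attach tense present o- → orato.
Attach mood indicative ye- (before vowel 'o') → yeorato.
Attach person 2nd person y- → yyeorato.
Apply vowel harmony: yyeorato → yyaorato.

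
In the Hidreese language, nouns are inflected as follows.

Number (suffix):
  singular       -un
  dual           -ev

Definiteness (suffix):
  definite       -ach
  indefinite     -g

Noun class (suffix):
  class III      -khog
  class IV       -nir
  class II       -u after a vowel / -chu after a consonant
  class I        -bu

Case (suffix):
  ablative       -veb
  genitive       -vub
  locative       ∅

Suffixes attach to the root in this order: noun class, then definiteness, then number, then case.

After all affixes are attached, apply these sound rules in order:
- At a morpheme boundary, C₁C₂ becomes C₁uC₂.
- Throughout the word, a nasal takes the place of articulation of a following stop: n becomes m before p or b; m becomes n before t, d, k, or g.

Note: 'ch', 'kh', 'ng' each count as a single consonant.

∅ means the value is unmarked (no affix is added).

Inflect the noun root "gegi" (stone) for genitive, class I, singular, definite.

Attach noun class class I -bu → gegibu.
Attach definiteness definite -ach → gegibuach.
Attach number singular -un → gegibuachun.
Attach case genitive -vub → gegibuachunvub.
Apply epenthesis: gegibuachunvub → gegibuachunuvub.
Nasal assimilation: no change.

gegibuachunuvub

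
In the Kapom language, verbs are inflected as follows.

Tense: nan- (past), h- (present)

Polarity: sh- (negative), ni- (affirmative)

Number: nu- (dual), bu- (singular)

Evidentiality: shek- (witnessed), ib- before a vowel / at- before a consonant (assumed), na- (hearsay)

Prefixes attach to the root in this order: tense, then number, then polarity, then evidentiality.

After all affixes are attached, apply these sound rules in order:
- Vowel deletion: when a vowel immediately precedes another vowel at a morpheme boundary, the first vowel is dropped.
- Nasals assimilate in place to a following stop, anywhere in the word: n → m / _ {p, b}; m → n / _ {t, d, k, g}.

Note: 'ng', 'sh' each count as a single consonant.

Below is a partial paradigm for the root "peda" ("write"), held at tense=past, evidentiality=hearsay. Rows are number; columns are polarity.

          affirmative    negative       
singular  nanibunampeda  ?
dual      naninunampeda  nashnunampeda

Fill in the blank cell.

Attach tense past nan- → nanpeda.
Attach number singular bu- → bunanpeda.
Attach polarity negative sh- → shbunanpeda.
Attach evidentiality hearsay na- → nashbunanpeda.
Vowel deletion: no change.
Apply nasal assimilation: nashbunanpeda → nashbunampeda.

nashbunampeda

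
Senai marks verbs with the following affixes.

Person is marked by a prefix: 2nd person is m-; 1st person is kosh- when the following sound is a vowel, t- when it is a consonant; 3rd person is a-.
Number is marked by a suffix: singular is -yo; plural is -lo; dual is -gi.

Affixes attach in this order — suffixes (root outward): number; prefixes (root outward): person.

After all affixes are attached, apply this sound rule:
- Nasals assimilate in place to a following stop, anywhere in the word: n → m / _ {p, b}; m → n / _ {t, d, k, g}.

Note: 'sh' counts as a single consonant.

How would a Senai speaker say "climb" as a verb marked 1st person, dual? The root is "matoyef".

Attach number dual -gi → matoyefgi.
Attach person 1st person t- (before consonant 'm') → tmatoyefgi.
Nasal assimilation: no change.

tmatoyefgi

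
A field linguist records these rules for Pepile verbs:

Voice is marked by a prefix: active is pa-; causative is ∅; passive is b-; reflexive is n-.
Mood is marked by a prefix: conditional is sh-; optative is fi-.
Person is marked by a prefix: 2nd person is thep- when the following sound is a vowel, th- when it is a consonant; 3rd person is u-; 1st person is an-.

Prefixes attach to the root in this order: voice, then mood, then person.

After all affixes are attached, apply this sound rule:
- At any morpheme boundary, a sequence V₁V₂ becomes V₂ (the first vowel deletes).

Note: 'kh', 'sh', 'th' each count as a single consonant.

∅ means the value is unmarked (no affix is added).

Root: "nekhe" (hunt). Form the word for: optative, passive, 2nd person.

Attach voice passive b- → bnekhe.
Attach mood optative fi- → fibnekhe.
Attach person 2nd person th- (before consonant 'f') → thfibnekhe.
Vowel deletion: no change.

thfibnekhe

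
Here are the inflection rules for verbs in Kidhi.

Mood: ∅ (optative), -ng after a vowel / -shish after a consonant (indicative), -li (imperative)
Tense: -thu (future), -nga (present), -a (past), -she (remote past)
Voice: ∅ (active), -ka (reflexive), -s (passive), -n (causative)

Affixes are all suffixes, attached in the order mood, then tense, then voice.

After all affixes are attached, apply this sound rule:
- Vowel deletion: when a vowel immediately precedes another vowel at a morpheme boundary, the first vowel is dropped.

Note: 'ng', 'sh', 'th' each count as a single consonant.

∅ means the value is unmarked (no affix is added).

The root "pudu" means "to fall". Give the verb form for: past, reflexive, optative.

mood = optative: zero marking, form stays pudu.
Attach tense past -a → pudua.
Attach voice reflexive -ka → puduaka.
Apply vowel deletion: puduaka → pudaka.

pudaka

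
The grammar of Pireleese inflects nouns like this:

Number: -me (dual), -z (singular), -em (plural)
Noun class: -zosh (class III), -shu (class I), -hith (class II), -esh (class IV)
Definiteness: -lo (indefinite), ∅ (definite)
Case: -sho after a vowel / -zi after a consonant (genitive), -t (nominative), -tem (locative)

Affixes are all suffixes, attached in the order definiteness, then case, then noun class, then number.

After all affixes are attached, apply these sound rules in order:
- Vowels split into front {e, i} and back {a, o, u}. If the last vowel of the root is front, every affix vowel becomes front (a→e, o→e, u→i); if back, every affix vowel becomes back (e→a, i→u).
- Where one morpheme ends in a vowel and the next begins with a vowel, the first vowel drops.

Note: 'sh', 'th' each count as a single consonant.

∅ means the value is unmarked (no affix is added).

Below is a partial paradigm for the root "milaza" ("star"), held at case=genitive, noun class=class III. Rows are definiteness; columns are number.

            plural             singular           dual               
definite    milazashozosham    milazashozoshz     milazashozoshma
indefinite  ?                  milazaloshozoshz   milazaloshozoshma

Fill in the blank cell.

Attach definiteness indefinite -lo → milazalo.
Attach case genitive -sho (after vowel 'o') → milazalosho.
Attach noun class class III -zosh → milazaloshozosh.
Attach number plural -em → milazaloshozoshem.
Apply vowel harmony: milazaloshozoshem → milazaloshozosham.
Vowel deletion: no change.

milazaloshozosham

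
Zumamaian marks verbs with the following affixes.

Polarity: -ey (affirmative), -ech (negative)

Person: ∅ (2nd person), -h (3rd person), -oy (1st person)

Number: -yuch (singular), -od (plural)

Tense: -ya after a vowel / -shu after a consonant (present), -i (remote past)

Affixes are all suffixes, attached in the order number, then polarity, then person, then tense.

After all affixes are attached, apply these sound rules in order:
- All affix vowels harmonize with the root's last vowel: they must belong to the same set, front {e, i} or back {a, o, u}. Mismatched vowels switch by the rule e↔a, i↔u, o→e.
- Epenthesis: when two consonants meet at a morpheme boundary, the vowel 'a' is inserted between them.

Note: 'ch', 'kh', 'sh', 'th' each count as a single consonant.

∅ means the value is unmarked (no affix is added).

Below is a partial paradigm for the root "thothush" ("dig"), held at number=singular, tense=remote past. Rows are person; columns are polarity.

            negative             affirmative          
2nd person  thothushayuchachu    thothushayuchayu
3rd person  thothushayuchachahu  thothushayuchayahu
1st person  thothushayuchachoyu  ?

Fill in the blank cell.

thothushayuchayoyu

Attach number singular -yuch → thothushyuch.
Attach polarity affirmative -ey → thothushyuchey.
Attach person 1st person -oy → thothushyucheyoy.
Attach tense remote past -i → thothushyucheyoyi.
Apply vowel harmony: thothushyucheyoyi → thothushyuchayoyu.
Apply epenthesis: thothushyuchayoyu → thothushayuchayoyu.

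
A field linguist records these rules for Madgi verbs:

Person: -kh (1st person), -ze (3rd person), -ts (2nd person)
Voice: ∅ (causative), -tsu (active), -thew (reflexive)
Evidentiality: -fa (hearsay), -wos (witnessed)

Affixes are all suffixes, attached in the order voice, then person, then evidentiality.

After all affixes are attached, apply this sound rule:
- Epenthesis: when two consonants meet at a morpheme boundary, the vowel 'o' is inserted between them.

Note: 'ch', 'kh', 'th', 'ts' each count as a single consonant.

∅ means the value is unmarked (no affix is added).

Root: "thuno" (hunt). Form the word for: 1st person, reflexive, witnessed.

Attach voice reflexive -thew → thunothew.
Attach person 1st person -kh → thunothewkh.
Attach evidentiality witnessed -wos → thunothewkhwos.
Apply epenthesis: thunothewkhwos → thunothewokhowos.

thunothewokhowos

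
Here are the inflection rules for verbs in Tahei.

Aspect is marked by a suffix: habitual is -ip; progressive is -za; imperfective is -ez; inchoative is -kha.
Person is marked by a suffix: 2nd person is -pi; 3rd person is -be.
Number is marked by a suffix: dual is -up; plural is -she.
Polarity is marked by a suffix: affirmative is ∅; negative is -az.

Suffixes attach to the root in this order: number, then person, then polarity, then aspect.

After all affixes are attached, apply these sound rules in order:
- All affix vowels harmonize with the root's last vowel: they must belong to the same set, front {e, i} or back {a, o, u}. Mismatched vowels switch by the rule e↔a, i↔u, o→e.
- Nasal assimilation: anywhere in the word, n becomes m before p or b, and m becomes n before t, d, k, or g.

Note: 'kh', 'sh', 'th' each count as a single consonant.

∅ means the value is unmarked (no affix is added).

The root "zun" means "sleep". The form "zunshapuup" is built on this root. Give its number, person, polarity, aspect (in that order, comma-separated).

Segment: zun-she-pi-ip.
number: -she → plural.
person: -pi → 2nd person.
polarity: ∅ → affirmative.
aspect: -ip → habitual.

plural, 2nd person, affirmative, habitual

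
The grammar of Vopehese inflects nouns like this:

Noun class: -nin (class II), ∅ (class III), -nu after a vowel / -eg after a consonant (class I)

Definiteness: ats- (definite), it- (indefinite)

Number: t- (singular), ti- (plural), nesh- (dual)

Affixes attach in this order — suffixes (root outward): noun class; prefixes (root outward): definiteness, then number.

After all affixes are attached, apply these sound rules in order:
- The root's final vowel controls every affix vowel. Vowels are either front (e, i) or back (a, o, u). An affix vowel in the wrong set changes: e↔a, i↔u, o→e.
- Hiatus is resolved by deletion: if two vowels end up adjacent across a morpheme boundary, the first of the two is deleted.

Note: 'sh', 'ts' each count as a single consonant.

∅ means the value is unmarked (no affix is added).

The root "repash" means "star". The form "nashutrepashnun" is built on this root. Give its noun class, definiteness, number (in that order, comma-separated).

class II, indefinite, dual

Segment: nesh-it-repash-nin.
noun class: -nin → class II.
definiteness: it- → indefinite.
number: nesh- → dual.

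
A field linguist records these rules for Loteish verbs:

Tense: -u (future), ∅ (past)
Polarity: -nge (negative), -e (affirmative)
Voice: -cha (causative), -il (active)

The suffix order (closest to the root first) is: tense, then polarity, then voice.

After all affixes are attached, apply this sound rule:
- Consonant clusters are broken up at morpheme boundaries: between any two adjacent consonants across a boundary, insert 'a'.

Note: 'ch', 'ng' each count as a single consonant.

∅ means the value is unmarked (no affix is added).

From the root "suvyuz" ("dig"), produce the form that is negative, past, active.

tense = past: zero marking, form stays suvyuz.
Attach polarity negative -nge → suvyuznge.
Attach voice active -il → suvyuzngeil.
Apply epenthesis: suvyuzngeil → suvyuzangeil.

suvyuzangeil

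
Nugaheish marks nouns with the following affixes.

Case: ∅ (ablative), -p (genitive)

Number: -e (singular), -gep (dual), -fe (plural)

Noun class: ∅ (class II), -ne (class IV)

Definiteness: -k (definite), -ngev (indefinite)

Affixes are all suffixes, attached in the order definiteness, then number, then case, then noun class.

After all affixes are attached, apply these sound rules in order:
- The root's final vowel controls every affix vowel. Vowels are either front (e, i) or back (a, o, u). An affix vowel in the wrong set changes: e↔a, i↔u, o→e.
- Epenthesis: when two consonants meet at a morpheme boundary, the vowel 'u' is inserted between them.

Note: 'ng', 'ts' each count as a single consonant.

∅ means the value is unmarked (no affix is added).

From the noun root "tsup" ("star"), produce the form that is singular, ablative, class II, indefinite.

Attach definiteness indefinite -ngev → tsupngev.
Attach number singular -e → tsupngeve.
case = ablative: zero marking, form stays tsupngeve.
noun class = class II: zero marking, form stays tsupngeve.
Apply vowel harmony: tsupngeve → tsupngava.
Apply epenthesis: tsupngava → tsupungava.

tsupungava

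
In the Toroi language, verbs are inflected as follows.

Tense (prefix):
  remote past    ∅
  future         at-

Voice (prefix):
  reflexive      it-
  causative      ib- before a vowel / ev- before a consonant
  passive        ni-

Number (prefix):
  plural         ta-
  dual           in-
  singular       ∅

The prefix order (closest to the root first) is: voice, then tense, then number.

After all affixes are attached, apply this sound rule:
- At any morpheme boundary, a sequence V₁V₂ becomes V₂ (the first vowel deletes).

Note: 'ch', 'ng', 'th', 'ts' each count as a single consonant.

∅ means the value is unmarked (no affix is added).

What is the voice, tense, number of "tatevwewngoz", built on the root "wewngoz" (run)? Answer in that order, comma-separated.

Segment: ta-at-ev-wewngoz.
voice: ib/ev- → causative.
tense: at- → future.
number: ta- → plural.

causative, future, plural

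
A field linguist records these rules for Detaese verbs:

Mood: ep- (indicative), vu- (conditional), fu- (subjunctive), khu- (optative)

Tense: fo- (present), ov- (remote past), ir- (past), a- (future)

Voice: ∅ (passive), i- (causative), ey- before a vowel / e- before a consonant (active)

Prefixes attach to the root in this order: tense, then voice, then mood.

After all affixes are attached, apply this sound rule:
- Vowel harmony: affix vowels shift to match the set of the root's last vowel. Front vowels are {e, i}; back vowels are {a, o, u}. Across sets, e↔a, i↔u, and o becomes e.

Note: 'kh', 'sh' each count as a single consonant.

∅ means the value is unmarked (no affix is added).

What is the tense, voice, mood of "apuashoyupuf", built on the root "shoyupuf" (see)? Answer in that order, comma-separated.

future, causative, indicative

Segment: ep-i-a-shoyupuf.
tense: a- → future.
voice: i- → causative.
mood: ep- → indicative.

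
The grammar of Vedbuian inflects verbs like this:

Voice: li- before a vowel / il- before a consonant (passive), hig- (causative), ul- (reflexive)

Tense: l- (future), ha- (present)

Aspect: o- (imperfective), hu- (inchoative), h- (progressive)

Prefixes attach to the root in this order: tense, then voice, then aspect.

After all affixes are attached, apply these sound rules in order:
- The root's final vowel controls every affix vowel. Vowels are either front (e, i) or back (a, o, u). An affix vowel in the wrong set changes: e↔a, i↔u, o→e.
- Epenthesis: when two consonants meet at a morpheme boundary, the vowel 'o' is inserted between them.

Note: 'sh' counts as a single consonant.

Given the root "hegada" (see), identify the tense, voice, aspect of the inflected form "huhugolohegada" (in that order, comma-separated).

Segment: hu-hig-l-hegada.
tense: l- → future.
voice: hig- → causative.
aspect: hu- → inchoative.

future, causative, inchoative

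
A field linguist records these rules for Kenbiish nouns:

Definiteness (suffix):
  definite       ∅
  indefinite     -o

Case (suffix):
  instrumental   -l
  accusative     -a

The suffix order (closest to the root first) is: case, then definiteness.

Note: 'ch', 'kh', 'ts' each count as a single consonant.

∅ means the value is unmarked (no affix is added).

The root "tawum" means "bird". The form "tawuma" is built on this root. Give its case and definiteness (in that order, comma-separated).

Segment: tawum-a.
case: -a → accusative.
definiteness: ∅ → definite.

accusative, definite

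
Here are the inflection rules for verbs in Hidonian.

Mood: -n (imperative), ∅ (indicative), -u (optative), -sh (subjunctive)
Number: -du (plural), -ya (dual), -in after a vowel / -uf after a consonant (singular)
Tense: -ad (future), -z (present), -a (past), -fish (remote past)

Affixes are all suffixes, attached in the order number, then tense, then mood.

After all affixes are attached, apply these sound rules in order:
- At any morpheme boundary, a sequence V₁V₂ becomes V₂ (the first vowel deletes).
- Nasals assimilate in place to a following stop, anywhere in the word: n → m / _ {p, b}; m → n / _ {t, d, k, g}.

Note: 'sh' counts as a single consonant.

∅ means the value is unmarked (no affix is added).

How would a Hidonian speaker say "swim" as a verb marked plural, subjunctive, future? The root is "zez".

zezdadsh

Attach number plural -du → zezdu.
Attach tense future -ad → zezduad.
Attach mood subjunctive -sh → zezduadsh.
Apply vowel deletion: zezduadsh → zezdadsh.
Nasal assimilation: no change.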